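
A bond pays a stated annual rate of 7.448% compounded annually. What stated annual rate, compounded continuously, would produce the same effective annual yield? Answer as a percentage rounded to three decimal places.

7.184%

Compounded annually, EAR = nominal = 0.074480.
Equivalent continuous rate: r = ln(1 + 0.074480) = 0.071837 = 7.184%.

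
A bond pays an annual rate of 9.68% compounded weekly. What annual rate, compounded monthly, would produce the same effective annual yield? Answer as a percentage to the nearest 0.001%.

9.710%

EAR = (1 + 0.0968/52)^52 − 1 = 0.101541.
Solve (1 + r/12)^12 = 1.101541: r/12 = 1.101541^(1/12) − 1 = 0.008092, so r = 0.097101 = 9.710%.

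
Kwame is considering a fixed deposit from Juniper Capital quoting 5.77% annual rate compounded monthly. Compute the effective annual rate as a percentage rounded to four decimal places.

5.9251%

EAR = (1 + 0.0577/12)^12 − 1.
= (1 + 0.004808)^12 − 1 = 1.059251 − 1 = 5.9251%.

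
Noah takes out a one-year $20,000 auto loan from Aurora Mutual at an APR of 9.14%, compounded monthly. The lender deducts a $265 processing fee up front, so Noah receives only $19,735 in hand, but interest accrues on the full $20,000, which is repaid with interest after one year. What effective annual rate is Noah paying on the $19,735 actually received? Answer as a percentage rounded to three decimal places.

11.004%

Amount owed after one year: 20,000 × (1 + 0.0914/12)^12 = 20,000 × 1.095328 = $21,906.56.
Effective rate on net proceeds: 21,906.56 / 19,735 − 1 = 0.110036 = 11.004%.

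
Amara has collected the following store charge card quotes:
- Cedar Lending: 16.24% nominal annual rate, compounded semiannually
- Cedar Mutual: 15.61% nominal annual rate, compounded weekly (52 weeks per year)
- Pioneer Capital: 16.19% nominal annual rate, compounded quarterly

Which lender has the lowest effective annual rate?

Cedar Lending: (1 + 0.1624/2)^2 − 1 = 16.899%
Cedar Mutual: (1 + 0.1561/52)^52 − 1 = 16.867%
Pioneer Capital: (1 + 0.1619/4)^4 − 1 = 17.200%
The lowest effective annual rate is Cedar Mutual at 16.867%.

Cedar Mutual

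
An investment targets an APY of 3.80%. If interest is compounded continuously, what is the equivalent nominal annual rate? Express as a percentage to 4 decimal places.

3.7296%

Continuous: nominal r satisfies e^r − 1 = 0.0380.
r = ln(1 + 0.0380) = ln(1.0380) = 0.037296 = 3.7296%.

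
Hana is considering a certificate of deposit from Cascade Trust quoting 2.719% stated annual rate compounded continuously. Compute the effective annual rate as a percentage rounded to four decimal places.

With continuous compounding, EAR = e^0.02719 − 1.
e^0.02719 = 1.027563, so EAR = 0.027563 = 2.7563%.

2.7563%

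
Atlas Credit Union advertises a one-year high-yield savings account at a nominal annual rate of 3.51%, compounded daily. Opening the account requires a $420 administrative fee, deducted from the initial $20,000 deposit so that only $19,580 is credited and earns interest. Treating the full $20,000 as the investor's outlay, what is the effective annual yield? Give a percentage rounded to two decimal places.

Value after one year: 19,580 × (1 + 0.0351/365)^365 = 19,580 × 1.035722 = $20,279.43.
Effective yield on the $20,000 outlay: 20,279.43 / 20,000 − 1 = 0.013971 = 1.40%.

1.40%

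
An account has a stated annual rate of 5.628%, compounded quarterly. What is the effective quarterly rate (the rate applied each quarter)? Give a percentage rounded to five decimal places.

With a nominal annual rate compounded quarterly, the periodic rate is the nominal rate divided by 4.
i = 0.05628 / 4 = 0.0140700 = 1.40700%.

1.40700%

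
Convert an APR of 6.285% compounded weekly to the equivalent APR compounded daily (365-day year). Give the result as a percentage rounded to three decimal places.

EAR = (1 + 0.06285/52)^52 − 1 = 0.064827.
Solve (1 + r/365)^365 = 1.064827: r/365 = 1.064827^(1/365) − 1 = 0.000172, so r = 0.062817 = 6.282%.

6.282%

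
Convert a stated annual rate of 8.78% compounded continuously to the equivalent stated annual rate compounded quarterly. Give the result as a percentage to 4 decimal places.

EAR under continuous compounding: e^0.0878 − 1 = 0.091770.
Solve (1 + r/4)^4 = 1.091770: r/4 = 1.091770^(1/4) − 1 = 0.022193, so r = 0.088771 = 8.8771%.

8.8771%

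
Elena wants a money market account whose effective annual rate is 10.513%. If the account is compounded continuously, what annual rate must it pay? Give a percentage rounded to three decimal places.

9.996%

Continuous: nominal r satisfies e^r − 1 = 0.10513.
r = ln(1 + 0.10513) = ln(1.10513) = 0.099963 = 9.996%.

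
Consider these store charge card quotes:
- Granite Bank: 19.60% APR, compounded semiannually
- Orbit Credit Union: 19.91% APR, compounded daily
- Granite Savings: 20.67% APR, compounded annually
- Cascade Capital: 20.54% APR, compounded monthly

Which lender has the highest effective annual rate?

Cascade Capital

Granite Bank: (1 + 0.1960/2)^2 − 1 = 20.560%
Orbit Credit Union: (1 + 0.1991/365)^365 − 1 = 22.024%
Granite Savings: compounded annually, EAR = 20.670%
Cascade Capital: (1 + 0.2054/12)^12 − 1 = 22.588%
The highest effective annual rate is Cascade Capital at 22.588%.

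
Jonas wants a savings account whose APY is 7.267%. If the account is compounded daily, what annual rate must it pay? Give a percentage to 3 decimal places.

7.016%

(1 + r/365)^365 − 1 = 0.07267, so 1 + r/365 = 1.07267^(1/365).
r/365 = 0.000192, so r = 0.070158 = 7.016%.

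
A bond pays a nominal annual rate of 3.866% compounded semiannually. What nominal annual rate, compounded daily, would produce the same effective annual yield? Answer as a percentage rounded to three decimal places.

3.829%

EAR = (1 + 0.03866/2)^2 − 1 = 0.039034.
Solve (1 + r/365)^365 = 1.039034: r/365 = 1.039034^(1/365) − 1 = 0.000105, so r = 0.038293 = 3.829%.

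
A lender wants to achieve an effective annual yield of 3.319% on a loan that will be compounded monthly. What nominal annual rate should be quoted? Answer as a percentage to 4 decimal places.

(1 + r/12)^12 − 1 = 0.03319, so 1 + r/12 = 1.03319^(1/12).
r/12 = 0.002725, so r = 0.032696 = 3.2696%.

3.2696%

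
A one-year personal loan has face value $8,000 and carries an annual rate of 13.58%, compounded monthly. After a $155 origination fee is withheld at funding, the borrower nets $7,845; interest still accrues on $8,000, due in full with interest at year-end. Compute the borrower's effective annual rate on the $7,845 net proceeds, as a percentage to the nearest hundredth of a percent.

16.72%

Amount owed after one year: 8,000 × (1 + 0.1358/12)^12 = 8,000 × 1.144580 = $9,156.64.
Effective rate on net proceeds: 9,156.64 / 7,845 − 1 = 0.167194 = 16.72%.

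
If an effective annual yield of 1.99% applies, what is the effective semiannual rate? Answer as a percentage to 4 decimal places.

The per-half-year rate i satisfies (1 + i)^2 = 1 + 0.0199.
i = 1.0199^(1/2) − 1 = 0.0099010 = 0.9901%.

0.9901%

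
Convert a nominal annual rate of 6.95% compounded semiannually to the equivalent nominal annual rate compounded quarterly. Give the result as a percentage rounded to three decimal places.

EAR = (1 + 0.0695/2)^2 − 1 = 0.070708.
Solve (1 + r/4)^4 = 1.070708: r/4 = 1.070708^(1/4) − 1 = 0.017227, so r = 0.068906 = 6.891%.

6.891%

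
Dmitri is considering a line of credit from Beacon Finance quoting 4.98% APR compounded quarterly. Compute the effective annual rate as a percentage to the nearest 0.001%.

5.074%

EAR = (1 + 0.0498/4)^4 − 1.
= 1.050738 − 1 = 5.074%.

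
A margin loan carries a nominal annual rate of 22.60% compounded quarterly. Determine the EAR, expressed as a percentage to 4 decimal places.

24.5885%

EAR = (1 + 0.2260/4)^4 − 1.
= (1 + 0.056500)^4 − 1 = 1.245885 − 1 = 24.5885%.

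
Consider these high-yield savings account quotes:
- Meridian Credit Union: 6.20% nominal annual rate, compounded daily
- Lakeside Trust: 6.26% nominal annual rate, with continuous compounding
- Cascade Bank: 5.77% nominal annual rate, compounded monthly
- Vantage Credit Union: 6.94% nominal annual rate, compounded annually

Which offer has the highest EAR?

Vantage Credit Union

Meridian Credit Union: (1 + 0.0620/365)^365 − 1 = 6.396%
Lakeside Trust: e^0.0626 − 1 = 6.460%
Cascade Bank: (1 + 0.0577/12)^12 − 1 = 5.925%
Vantage Credit Union: compounded annually, EAR = 6.940%
The highest effective annual rate is Vantage Credit Union at 6.940%.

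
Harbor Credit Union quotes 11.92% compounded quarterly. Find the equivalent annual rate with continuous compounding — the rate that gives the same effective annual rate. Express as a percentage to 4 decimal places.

11.7458%

EAR = (1 + 0.1192/4)^4 − 1 = 0.124635.
Equivalent continuous rate: r = ln(1 + 0.124635) = 0.117458 = 11.7458%.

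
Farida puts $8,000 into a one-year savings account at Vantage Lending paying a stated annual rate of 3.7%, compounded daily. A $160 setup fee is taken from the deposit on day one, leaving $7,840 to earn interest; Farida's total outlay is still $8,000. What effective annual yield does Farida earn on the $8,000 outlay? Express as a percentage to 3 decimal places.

1.694%

Value after one year: 7,840 × (1 + 0.037/365)^365 = 7,840 × 1.037691 = $8,135.50.
Effective yield on the $8,000 outlay: 8,135.50 / 8,000 − 1 = 0.016937 = 1.694%.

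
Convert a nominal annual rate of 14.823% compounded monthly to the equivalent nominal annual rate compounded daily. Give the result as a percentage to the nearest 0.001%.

EAR = (1 + 0.14823/12)^12 − 1 = 0.158727.
Solve (1 + r/365)^365 = 1.158727: r/365 = 1.158727^(1/365) − 1 = 0.000404, so r = 0.147352 = 14.735%.

14.735%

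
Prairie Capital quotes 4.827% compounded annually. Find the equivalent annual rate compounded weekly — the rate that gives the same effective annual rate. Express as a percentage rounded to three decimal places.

4.716%

Compounded annually, EAR = nominal = 0.048270.
Solve (1 + r/52)^52 = 1.048270: r/52 = 1.048270^(1/52) − 1 = 0.000907, so r = 0.047163 = 4.716%.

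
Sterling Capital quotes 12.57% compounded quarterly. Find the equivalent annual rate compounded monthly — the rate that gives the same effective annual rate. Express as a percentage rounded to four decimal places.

12.4406%

EAR = (1 + 0.1257/4)^4 − 1 = 0.131750.
Solve (1 + r/12)^12 = 1.131750: r/12 = 1.131750^(1/12) − 1 = 0.010367, so r = 0.124406 = 12.4406%.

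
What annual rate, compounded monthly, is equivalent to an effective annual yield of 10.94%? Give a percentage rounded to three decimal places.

(1 + r/12)^12 − 1 = 0.1094, so 1 + r/12 = 1.1094^(1/12).
r/12 = 0.008689, so r = 0.104270 = 10.427%.

10.427%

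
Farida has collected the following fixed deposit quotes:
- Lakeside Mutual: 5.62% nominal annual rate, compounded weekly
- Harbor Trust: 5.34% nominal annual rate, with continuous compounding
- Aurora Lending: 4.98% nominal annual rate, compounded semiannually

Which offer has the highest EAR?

Lakeside Mutual: (1 + 0.0562/52)^52 − 1 = 5.778%
Harbor Trust: e^0.0534 − 1 = 5.485%
Aurora Lending: (1 + 0.0498/2)^2 − 1 = 5.042%
The highest effective annual rate is Lakeside Mutual at 5.778%.

Lakeside Mutual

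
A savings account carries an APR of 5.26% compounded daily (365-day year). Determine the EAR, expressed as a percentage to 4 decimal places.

EAR = (1 + 0.0526/365)^365 − 1.
= 1.054004 − 1 = 5.4004%.

5.4004%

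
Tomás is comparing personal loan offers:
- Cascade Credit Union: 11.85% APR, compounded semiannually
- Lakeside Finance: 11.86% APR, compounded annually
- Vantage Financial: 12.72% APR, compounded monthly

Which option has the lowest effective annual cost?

Cascade Credit Union: (1 + 0.1185/2)^2 − 1 = 12.201%
Lakeside Finance: compounded annually, EAR = 11.860%
Vantage Financial: (1 + 0.1272/12)^12 − 1 = 13.488%
The lowest effective annual rate is Lakeside Finance at 11.860%.

Lakeside Finance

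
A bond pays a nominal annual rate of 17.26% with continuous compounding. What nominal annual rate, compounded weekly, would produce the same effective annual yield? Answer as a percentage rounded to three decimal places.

17.289%

EAR under continuous compounding: e^0.1726 − 1 = 0.188391.
Solve (1 + r/52)^52 = 1.188391: r/52 = 1.188391^(1/52) − 1 = 0.003325, so r = 0.172887 = 17.289%.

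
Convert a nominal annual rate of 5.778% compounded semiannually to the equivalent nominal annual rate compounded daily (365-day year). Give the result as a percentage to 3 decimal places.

5.697%

EAR = (1 + 0.05778/2)^2 − 1 = 0.058615.
Solve (1 + r/365)^365 = 1.058615: r/365 = 1.058615^(1/365) − 1 = 0.000156, so r = 0.056966 = 5.697%.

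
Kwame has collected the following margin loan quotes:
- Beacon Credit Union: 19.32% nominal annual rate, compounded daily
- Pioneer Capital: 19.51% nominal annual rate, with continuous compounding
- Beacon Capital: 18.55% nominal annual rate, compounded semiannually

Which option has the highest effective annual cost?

Beacon Credit Union: (1 + 0.1932/365)^365 − 1 = 21.306%
Pioneer Capital: e^0.1951 − 1 = 21.543%
Beacon Capital: (1 + 0.1855/2)^2 − 1 = 19.410%
The highest effective annual rate is Pioneer Capital at 21.543%.

Pioneer Capital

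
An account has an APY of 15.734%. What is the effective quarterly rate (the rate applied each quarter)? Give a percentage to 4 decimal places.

The per-quarter rate i satisfies (1 + i)^4 = 1 + 0.15734.
i = 1.15734^(1/4) − 1 = 0.0372065 = 3.7207%.

3.7207%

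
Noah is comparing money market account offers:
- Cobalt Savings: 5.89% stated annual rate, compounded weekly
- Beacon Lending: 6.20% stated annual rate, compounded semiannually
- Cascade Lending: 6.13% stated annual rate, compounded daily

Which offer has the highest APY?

Cascade Lending

Cobalt Savings: (1 + 0.0589/52)^52 − 1 = 6.063%
Beacon Lending: (1 + 0.0620/2)^2 − 1 = 6.296%
Cascade Lending: (1 + 0.0613/365)^365 − 1 = 6.321%
The highest effective annual rate is Cascade Lending at 6.321%.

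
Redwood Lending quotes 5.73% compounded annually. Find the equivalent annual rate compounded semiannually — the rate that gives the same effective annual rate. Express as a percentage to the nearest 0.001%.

5.650%

Compounded annually, EAR = nominal = 0.057300.
Solve (1 + r/2)^2 = 1.057300: r/2 = 1.057300^(1/2) − 1 = 0.028251, so r = 0.056502 = 5.650%.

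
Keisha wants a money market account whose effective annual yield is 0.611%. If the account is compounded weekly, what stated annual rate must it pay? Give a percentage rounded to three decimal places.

(1 + r/52)^52 − 1 = 0.00611, so 1 + r/52 = 1.00611^(1/52).
r/52 = 0.000117, so r = 0.006092 = 0.609%.

0.609%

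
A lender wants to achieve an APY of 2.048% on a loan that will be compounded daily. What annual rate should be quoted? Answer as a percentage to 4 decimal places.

(1 + r/365)^365 − 1 = 0.02048, so 1 + r/365 = 1.02048^(1/365).
r/365 = 0.000056, so r = 0.020274 = 2.0274%.

2.0274%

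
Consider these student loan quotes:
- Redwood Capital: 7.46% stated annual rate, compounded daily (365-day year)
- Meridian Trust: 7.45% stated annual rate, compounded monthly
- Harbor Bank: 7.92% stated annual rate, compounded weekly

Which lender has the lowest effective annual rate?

Meridian Trust

Redwood Capital: (1 + 0.0746/365)^365 − 1 = 7.744%
Meridian Trust: (1 + 0.0745/12)^12 − 1 = 7.710%
Harbor Bank: (1 + 0.0792/52)^52 − 1 = 8.236%
The lowest effective annual rate is Meridian Trust at 7.710%.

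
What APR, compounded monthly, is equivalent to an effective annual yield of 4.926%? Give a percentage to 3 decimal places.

4.818%

(1 + r/12)^12 − 1 = 0.04926, so 1 + r/12 = 1.04926^(1/12).
r/12 = 0.004015, so r = 0.048182 = 4.818%.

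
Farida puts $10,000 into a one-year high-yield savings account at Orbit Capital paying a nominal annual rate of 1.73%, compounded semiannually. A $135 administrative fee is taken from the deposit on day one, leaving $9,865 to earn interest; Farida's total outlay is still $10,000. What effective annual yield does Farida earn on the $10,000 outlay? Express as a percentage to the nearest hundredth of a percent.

Value after one year: 9,865 × (1 + 0.0173/2)^2 = 9,865 × 1.017375 = $10,036.40.
Effective yield on the $10,000 outlay: 10,036.40 / 10,000 − 1 = 0.003640 = 0.36%.

0.36%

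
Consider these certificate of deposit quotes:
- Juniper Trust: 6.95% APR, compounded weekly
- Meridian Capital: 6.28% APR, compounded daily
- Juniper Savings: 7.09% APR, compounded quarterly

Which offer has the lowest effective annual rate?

Juniper Trust: (1 + 0.0695/52)^52 − 1 = 7.192%
Meridian Capital: (1 + 0.0628/365)^365 − 1 = 6.481%
Juniper Savings: (1 + 0.0709/4)^4 − 1 = 7.281%
The lowest effective annual rate is Meridian Capital at 6.481%.

Meridian Capital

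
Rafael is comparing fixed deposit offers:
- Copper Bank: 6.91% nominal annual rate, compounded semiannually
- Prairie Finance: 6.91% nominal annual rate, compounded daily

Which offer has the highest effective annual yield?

Copper Bank: (1 + 0.0691/2)^2 − 1 = 7.029%
Prairie Finance: (1 + 0.0691/365)^365 − 1 = 7.154%
The highest effective annual rate is Prairie Finance at 7.154%.

Prairie Finance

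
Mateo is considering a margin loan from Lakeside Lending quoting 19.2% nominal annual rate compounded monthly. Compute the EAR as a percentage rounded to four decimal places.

EAR = (1 + 0.192/12)^12 − 1.
= (1 + 0.016000)^12 − 1 = 1.209830 − 1 = 20.9830%.

20.9830%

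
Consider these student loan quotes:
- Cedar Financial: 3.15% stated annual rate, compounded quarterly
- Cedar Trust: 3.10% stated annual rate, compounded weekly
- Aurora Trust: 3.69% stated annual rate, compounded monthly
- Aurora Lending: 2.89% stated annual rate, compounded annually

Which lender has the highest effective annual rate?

Aurora Trust

Cedar Financial: (1 + 0.0315/4)^4 − 1 = 3.187%
Cedar Trust: (1 + 0.0310/52)^52 − 1 = 3.148%
Aurora Trust: (1 + 0.0369/12)^12 − 1 = 3.753%
Aurora Lending: compounded annually, EAR = 2.890%
The highest effective annual rate is Aurora Trust at 3.753%.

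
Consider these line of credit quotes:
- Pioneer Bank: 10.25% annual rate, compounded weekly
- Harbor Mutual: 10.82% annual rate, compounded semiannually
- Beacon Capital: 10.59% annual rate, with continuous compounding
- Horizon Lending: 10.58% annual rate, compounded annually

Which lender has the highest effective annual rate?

Pioneer Bank: (1 + 0.1025/52)^52 − 1 = 10.783%
Harbor Mutual: (1 + 0.1082/2)^2 − 1 = 11.113%
Beacon Capital: e^0.1059 − 1 = 11.171%
Horizon Lending: compounded annually, EAR = 10.580%
The highest effective annual rate is Beacon Capital at 11.171%.

Beacon Capital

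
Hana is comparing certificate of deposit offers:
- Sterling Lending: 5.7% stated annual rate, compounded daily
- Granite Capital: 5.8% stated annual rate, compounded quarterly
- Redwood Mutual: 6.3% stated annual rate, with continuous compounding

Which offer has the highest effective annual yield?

Redwood Mutual

Sterling Lending: (1 + 0.057/365)^365 − 1 = 5.865%
Granite Capital: (1 + 0.058/4)^4 − 1 = 5.927%
Redwood Mutual: e^0.063 − 1 = 6.503%
The highest effective annual rate is Redwood Mutual at 6.503%.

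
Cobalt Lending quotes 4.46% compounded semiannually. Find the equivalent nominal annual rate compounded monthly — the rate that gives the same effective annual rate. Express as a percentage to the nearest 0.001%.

EAR = (1 + 0.0446/2)^2 − 1 = 0.045097.
Solve (1 + r/12)^12 = 1.045097: r/12 = 1.045097^(1/12) − 1 = 0.003683, so r = 0.044191 = 4.419%.

4.419%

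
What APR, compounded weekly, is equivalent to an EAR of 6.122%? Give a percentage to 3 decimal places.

5.945%

(1 + r/52)^52 − 1 = 0.06122, so 1 + r/52 = 1.06122^(1/52).
r/52 = 0.001143, so r = 0.059453 = 5.945%.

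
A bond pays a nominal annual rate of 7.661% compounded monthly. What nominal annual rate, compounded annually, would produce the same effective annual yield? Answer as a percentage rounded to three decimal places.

EAR = (1 + 0.07661/12)^12 − 1 = 0.079358.
Compounded annually, the equivalent nominal rate is the EAR itself: 7.936%.

7.936%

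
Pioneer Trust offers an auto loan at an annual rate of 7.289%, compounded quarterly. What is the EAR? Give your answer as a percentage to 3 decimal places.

EAR = (1 + 0.07289/4)^4 − 1.
= 1.074907 − 1 = 7.491%.

7.491%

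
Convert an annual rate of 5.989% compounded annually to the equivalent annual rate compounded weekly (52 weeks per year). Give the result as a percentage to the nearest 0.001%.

5.820%

Compounded annually, EAR = nominal = 0.059890.
Solve (1 + r/52)^52 = 1.059890: r/52 = 1.059890^(1/52) − 1 = 0.001119, so r = 0.058198 = 5.820%.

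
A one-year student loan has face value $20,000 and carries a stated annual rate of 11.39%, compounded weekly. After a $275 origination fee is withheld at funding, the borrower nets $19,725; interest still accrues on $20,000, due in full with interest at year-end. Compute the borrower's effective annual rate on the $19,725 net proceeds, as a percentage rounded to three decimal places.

13.612%

Amount owed after one year: 20,000 × (1 + 0.1139/52)^52 = 20,000 × 1.120500 = $22,410.01.
Effective rate on net proceeds: 22,410.01 / 19,725 − 1 = 0.136122 = 13.612%.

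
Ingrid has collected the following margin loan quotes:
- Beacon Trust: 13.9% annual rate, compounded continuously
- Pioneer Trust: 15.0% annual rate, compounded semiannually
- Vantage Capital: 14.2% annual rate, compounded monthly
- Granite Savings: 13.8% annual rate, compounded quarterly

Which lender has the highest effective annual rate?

Pioneer Trust

Beacon Trust: e^0.139 − 1 = 14.912%
Pioneer Trust: (1 + 0.150/2)^2 − 1 = 15.562%
Vantage Capital: (1 + 0.142/12)^12 − 1 = 15.162%
Granite Savings: (1 + 0.138/4)^4 − 1 = 14.531%
The highest effective annual rate is Pioneer Trust at 15.562%.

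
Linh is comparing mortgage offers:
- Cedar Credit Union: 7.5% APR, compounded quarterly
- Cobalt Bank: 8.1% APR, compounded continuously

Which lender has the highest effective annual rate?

Cobalt Bank

Cedar Credit Union: (1 + 0.075/4)^4 − 1 = 7.714%
Cobalt Bank: e^0.081 − 1 = 8.437%
The highest effective annual rate is Cobalt Bank at 8.437%.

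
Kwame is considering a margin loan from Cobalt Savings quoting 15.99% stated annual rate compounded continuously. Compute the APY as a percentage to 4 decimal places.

17.3394%

With continuous compounding, EAR = e^0.1599 − 1.
e^0.1599 = 1.173394, so EAR = 0.173394 = 17.3394%.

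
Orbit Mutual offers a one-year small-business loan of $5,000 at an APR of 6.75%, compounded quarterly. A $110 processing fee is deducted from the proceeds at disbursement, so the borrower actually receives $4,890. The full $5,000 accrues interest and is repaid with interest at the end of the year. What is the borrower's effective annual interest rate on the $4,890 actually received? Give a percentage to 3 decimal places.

9.328%

Amount owed after one year: 5,000 × (1 + 0.0675/4)^4 = 5,000 × 1.069228 = $5,346.14.
Effective rate on net proceeds: 5,346.14 / 4,890 − 1 = 0.093280 = 9.328%.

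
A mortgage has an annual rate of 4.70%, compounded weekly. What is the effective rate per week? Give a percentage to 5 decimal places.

0.09038%

With a nominal annual rate compounded weekly, the periodic rate is the nominal rate divided by 52.
i = 0.0470 / 52 = 0.0009038 = 0.09038%.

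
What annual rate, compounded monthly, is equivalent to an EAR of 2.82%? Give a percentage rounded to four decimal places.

2.7842%

(1 + r/12)^12 − 1 = 0.0282, so 1 + r/12 = 1.0282^(1/12).
r/12 = 0.002320, so r = 0.027842 = 2.7842%.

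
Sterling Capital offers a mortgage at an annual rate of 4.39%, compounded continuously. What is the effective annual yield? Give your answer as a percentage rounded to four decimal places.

With continuous compounding, EAR = e^0.0439 − 1.
e^0.0439 = 1.044878, so EAR = 0.044878 = 4.4878%.

4.4878%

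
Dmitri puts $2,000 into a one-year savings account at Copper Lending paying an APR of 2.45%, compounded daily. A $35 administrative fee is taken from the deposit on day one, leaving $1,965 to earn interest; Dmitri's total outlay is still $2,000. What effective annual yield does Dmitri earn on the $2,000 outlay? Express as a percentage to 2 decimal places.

Value after one year: 1,965 × (1 + 0.0245/365)^365 = 1,965 × 1.024802 = $2,013.74.
Effective yield on the $2,000 outlay: 2,013.74 / 2,000 − 1 = 0.006868 = 0.69%.

0.69%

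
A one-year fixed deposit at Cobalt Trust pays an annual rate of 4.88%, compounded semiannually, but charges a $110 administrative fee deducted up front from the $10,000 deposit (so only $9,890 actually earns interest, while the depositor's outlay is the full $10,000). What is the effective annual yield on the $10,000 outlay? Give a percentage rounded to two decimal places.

3.79%

Value after one year: 9,890 × (1 + 0.0488/2)^2 = 9,890 × 1.049395 = $10,378.52.
Effective yield on the $10,000 outlay: 10,378.52 / 10,000 − 1 = 0.037852 = 3.79%.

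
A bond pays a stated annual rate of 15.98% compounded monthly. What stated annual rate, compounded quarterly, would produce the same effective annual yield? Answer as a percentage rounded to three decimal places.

16.194%

EAR = (1 + 0.1598/12)^12 − 1 = 0.172039.
Solve (1 + r/4)^4 = 1.172039: r/4 = 1.172039^(1/4) − 1 = 0.040484, so r = 0.161937 = 16.194%.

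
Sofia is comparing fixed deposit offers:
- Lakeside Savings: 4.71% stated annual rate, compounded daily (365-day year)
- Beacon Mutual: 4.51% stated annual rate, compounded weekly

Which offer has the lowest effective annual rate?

Beacon Mutual

Lakeside Savings: (1 + 0.0471/365)^365 − 1 = 4.822%
Beacon Mutual: (1 + 0.0451/52)^52 − 1 = 4.611%
The lowest effective annual rate is Beacon Mutual at 4.611%.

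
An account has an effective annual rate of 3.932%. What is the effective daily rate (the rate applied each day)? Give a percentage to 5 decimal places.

0.01057%

The per-day rate i satisfies (1 + i)^365 = 1 + 0.03932.
i = 1.03932^(1/365) − 1 = 0.0001057 = 0.01057%.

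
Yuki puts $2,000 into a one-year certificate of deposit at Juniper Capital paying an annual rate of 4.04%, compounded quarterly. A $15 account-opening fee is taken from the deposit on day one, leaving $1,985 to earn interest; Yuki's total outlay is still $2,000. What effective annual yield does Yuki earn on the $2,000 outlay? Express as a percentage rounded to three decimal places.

3.321%

Value after one year: 1,985 × (1 + 0.0404/4)^4 = 1,985 × 1.041016 = $2,066.42.
Effective yield on the $2,000 outlay: 2,066.42 / 2,000 − 1 = 0.033209 = 3.321%.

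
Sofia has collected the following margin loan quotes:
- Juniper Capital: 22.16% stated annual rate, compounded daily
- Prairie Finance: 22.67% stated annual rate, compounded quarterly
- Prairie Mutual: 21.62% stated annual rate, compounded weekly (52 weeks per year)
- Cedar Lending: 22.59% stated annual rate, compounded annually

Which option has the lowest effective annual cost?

Juniper Capital: (1 + 0.2216/365)^365 − 1 = 24.799%
Prairie Finance: (1 + 0.2267/4)^4 − 1 = 24.671%
Prairie Mutual: (1 + 0.2162/52)^52 − 1 = 24.079%
Cedar Lending: compounded annually, EAR = 22.590%
The lowest effective annual rate is Cedar Lending at 22.590%.

Cedar Lending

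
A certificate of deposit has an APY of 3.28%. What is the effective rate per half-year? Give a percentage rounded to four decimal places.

The per-half-year rate i satisfies (1 + i)^2 = 1 + 0.0328.
i = 1.0328^(1/2) − 1 = 0.0162677 = 1.6268%.

1.6268%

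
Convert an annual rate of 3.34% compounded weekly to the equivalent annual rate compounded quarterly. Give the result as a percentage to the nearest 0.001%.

3.353%

EAR = (1 + 0.0334/52)^52 − 1 = 0.033953.
Solve (1 + r/4)^4 = 1.033953: r/4 = 1.033953^(1/4) − 1 = 0.008382, so r = 0.033529 = 3.353%.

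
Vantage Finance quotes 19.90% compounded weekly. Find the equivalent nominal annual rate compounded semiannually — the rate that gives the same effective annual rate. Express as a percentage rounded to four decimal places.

EAR = (1 + 0.1990/52)^52 − 1 = 0.219719.
Solve (1 + r/2)^2 = 1.219719: r/2 = 1.219719^(1/2) − 1 = 0.104409, so r = 0.208817 = 20.8817%.

20.8817%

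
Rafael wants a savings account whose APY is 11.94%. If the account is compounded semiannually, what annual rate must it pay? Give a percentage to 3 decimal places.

11.603%

(1 + r/2)^2 − 1 = 0.1194, so 1 + r/2 = 1.1194^(1/2).
r/2 = 0.058017, so r = 0.116034 = 11.603%.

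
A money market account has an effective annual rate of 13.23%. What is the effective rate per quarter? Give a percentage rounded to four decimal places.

The per-quarter rate i satisfies (1 + i)^4 = 1 + 0.1323.
i = 1.1323^(1/4) − 1 = 0.0315502 = 3.1550%.

3.1550%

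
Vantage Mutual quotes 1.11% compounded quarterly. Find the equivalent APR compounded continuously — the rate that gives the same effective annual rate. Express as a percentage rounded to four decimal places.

EAR = (1 + 0.0111/4)^4 − 1 = 0.011146.
Equivalent continuous rate: r = ln(1 + 0.011146) = 0.011085 = 1.1085%.

1.1085%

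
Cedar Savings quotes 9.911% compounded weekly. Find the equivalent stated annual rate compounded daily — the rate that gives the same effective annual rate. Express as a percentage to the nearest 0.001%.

EAR = (1 + 0.09911/52)^52 − 1 = 0.104084.
Solve (1 + r/365)^365 = 1.104084: r/365 = 1.104084^(1/365) − 1 = 0.000271, so r = 0.099029 = 9.903%.

9.903%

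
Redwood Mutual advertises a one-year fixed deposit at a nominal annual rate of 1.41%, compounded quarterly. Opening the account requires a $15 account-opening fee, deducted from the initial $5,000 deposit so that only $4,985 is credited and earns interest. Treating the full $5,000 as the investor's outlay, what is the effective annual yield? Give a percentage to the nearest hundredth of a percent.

Value after one year: 4,985 × (1 + 0.0141/4)^4 = 4,985 × 1.014175 = $5,055.66.
Effective yield on the $5,000 outlay: 5,055.66 / 5,000 − 1 = 0.011132 = 1.11%.

1.11%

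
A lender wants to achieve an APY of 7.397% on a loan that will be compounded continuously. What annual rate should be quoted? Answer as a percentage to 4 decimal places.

7.1362%

Continuous: nominal r satisfies e^r − 1 = 0.07397.
r = ln(1 + 0.07397) = ln(1.07397) = 0.071362 = 7.1362%.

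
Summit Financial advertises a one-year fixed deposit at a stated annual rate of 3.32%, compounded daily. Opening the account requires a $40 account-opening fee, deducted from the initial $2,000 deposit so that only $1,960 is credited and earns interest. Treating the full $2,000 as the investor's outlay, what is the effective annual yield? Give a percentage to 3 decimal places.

1.308%

Value after one year: 1,960 × (1 + 0.0332/365)^365 = 1,960 × 1.033756 = $2,026.16.
Effective yield on the $2,000 outlay: 2,026.16 / 2,000 − 1 = 0.013081 = 1.308%.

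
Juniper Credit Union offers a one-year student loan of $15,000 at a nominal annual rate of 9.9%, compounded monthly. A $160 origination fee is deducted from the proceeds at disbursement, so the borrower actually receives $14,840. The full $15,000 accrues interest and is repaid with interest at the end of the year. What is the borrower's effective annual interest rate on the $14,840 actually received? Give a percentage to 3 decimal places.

11.552%

Amount owed after one year: 15,000 × (1 + 0.099/12)^12 = 15,000 × 1.103618 = $16,554.27.
Effective rate on net proceeds: 16,554.27 / 14,840 − 1 = 0.115517 = 11.552%.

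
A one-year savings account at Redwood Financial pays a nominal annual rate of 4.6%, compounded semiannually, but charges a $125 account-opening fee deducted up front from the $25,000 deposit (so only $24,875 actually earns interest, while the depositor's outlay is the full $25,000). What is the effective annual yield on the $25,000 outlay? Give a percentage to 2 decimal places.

Value after one year: 24,875 × (1 + 0.046/2)^2 = 24,875 × 1.046529 = $26,032.41.
Effective yield on the $25,000 outlay: 26,032.41 / 25,000 − 1 = 0.041296 = 4.13%.

4.13%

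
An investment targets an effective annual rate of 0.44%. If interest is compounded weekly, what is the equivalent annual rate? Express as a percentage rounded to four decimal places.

0.4391%

(1 + r/52)^52 − 1 = 0.0044, so 1 + r/52 = 1.0044^(1/52).
r/52 = 0.000084, so r = 0.004391 = 0.4391%.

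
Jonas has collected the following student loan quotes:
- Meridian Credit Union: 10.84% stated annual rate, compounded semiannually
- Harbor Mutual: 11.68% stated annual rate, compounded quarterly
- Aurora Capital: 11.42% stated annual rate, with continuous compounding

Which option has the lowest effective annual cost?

Meridian Credit Union: (1 + 0.1084/2)^2 − 1 = 11.134%
Harbor Mutual: (1 + 0.1168/4)^4 − 1 = 12.202%
Aurora Capital: e^0.1142 − 1 = 12.098%
The lowest effective annual rate is Meridian Credit Union at 11.134%.

Meridian Credit Union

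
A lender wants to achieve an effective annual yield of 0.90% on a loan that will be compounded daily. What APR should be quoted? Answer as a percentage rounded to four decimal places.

0.8960%

(1 + r/365)^365 − 1 = 0.0090, so 1 + r/365 = 1.0090^(1/365).
r/365 = 0.000025, so r = 0.008960 = 0.8960%.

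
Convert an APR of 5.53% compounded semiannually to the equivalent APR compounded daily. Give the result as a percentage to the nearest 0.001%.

5.455%

EAR = (1 + 0.0553/2)^2 − 1 = 0.056065.
Solve (1 + r/365)^365 = 1.056065: r/365 = 1.056065^(1/365) − 1 = 0.000149, so r = 0.054553 = 5.455%.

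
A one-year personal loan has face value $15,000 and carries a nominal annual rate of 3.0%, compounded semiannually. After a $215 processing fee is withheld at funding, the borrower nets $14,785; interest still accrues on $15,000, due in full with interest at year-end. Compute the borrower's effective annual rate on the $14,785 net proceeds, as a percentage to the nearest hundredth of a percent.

4.52%

Amount owed after one year: 15,000 × (1 + 0.030/2)^2 = 15,000 × 1.030225 = $15,453.37.
Effective rate on net proceeds: 15,453.37 / 14,785 − 1 = 0.045206 = 4.52%.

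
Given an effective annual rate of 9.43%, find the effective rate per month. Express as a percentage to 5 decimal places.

0.75378%

The per-month rate i satisfies (1 + i)^12 = 1 + 0.0943.
i = 1.0943^(1/12) − 1 = 0.0075378 = 0.75378%.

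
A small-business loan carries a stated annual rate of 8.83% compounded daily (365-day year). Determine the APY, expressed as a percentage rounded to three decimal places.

9.230%

EAR = (1 + 0.0883/365)^365 − 1.
= (1 + 0.000242)^365 − 1 = 1.092304 − 1 = 9.230%.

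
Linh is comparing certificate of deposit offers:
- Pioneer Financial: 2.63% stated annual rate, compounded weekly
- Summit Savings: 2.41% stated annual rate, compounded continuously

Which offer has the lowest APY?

Summit Savings

Pioneer Financial: (1 + 0.0263/52)^52 − 1 = 2.664%
Summit Savings: e^0.0241 − 1 = 2.439%
The lowest effective annual rate is Summit Savings at 2.439%.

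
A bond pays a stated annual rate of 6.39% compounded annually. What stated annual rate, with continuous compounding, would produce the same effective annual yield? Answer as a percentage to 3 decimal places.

6.194%

Compounded annually, EAR = nominal = 0.063900.
Equivalent continuous rate: r = ln(1 + 0.063900) = 0.061941 = 6.194%.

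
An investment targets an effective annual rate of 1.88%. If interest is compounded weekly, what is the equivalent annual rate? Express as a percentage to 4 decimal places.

1.8629%

(1 + r/52)^52 − 1 = 0.0188, so 1 + r/52 = 1.0188^(1/52).
r/52 = 0.000358, so r = 0.018629 = 1.8629%.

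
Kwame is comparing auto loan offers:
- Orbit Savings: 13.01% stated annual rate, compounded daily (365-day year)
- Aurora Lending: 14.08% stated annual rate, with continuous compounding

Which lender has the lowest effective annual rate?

Orbit Savings

Orbit Savings: (1 + 0.1301/365)^365 − 1 = 13.892%
Aurora Lending: e^0.1408 − 1 = 15.119%
The lowest effective annual rate is Orbit Savings at 13.892%.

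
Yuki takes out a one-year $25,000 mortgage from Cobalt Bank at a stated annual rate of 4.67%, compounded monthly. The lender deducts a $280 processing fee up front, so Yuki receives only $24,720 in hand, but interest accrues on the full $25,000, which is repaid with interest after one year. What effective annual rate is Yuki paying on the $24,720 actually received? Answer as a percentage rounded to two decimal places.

Amount owed after one year: 25,000 × (1 + 0.0467/12)^12 = 25,000 × 1.047713 = $26,192.82.
Effective rate on net proceeds: 26,192.82 / 24,720 − 1 = 0.059580 = 5.96%.

5.96%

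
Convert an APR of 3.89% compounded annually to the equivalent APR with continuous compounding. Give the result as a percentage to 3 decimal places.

3.816%

Compounded annually, EAR = nominal = 0.038900.
Equivalent continuous rate: r = ln(1 + 0.038900) = 0.038162 = 3.816%.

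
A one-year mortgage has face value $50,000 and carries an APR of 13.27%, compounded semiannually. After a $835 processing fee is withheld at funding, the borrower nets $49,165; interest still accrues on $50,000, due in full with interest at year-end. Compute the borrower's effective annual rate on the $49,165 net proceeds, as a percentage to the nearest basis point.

15.64%

Amount owed after one year: 50,000 × (1 + 0.1327/2)^2 = 50,000 × 1.137102 = $56,855.12.
Effective rate on net proceeds: 56,855.12 / 49,165 − 1 = 0.156414 = 15.64%.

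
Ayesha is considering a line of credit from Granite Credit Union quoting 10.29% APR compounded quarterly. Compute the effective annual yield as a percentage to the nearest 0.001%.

10.694%

EAR = (1 + 0.1029/4)^4 − 1.
= 1.106939 − 1 = 10.694%.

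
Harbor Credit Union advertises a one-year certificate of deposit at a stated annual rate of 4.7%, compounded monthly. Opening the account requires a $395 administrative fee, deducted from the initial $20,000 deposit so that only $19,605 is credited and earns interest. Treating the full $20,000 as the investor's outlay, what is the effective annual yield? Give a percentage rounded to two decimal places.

2.73%

Value after one year: 19,605 × (1 + 0.047/12)^12 = 19,605 × 1.048026 = $20,546.55.
Effective yield on the $20,000 outlay: 20,546.55 / 20,000 − 1 = 0.027327 = 2.73%.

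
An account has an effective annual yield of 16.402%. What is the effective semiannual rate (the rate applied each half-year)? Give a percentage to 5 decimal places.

7.88976%

The per-half-year rate i satisfies (1 + i)^2 = 1 + 0.16402.
i = 1.16402^(1/2) − 1 = 0.0788976 = 7.88976%.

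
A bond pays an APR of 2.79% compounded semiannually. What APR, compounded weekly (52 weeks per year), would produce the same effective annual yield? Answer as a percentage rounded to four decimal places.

EAR = (1 + 0.0279/2)^2 − 1 = 0.028095.
Solve (1 + r/52)^52 = 1.028095: r/52 = 1.028095^(1/52) − 1 = 0.000533, so r = 0.027715 = 2.7715%.

2.7715%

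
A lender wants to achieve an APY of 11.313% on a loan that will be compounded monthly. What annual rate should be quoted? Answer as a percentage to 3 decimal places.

10.766%

(1 + r/12)^12 − 1 = 0.11313, so 1 + r/12 = 1.11313^(1/12).
r/12 = 0.008971, so r = 0.107656 = 10.766%.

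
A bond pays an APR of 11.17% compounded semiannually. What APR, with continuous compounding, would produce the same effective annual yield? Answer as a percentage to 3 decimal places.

EAR = (1 + 0.1117/2)^2 − 1 = 0.114819.
Equivalent continuous rate: r = ln(1 + 0.114819) = 0.108692 = 10.869%.

10.869%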